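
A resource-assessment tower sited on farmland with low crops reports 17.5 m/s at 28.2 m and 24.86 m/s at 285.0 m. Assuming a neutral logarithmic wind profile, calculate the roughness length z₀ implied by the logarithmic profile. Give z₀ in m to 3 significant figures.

z₀ ≈ 0.115 m

Log law: V(z) ∝ ln(z/z₀). With r = V₁/V₂ = 17.5/24.86 = 0.70394,
r · ln(z₂/z₀) = ln(z₁/z₀) ⇒ ln z₀ = (ln z₁ − r·ln z₂)/(1 − r)
ln z₀ = (3.33932 − 0.70394×5.65249) / 0.29606 = -2.1607
z₀ = exp(-2.1607) = 0.1152 m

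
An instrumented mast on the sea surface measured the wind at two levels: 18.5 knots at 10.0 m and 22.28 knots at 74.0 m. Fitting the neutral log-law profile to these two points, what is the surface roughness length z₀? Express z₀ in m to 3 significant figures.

Log law: V(z) ∝ ln(z/z₀). With r = V₁/V₂ = 18.5/22.28 = 0.83034,
r · ln(z₂/z₀) = ln(z₁/z₀) ⇒ ln z₀ = (ln z₁ − r·ln z₂)/(1 − r)
ln z₀ = (2.30259 − 0.83034×4.30407) / 0.16966 = -7.4930
z₀ = exp(-7.4930) = 0.0005570 m

z₀ ≈ 0.000557 m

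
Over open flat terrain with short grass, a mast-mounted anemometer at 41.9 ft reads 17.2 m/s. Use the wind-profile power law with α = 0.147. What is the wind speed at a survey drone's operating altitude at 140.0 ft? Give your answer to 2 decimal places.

Power-law profile: V₂ = V₁ · (z₂/z₁)^α
V₂ = 17.2 × (140.0/41.9)^0.147 = 17.2 × (3.3413)^0.147
    = 17.2 × 1.1940 = 20.5373 m/s

20.54 m/s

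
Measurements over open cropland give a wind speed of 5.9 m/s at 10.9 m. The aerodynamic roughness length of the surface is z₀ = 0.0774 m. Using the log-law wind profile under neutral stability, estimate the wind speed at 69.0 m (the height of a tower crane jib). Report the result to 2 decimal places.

8.10 m/s

Log law: V(z) ∝ ln(z/z₀), so V₂/V₁ = ln(z₂/z₀) / ln(z₁/z₀).
ln(69.0/0.0774) = 6.7929, ln(10.9/0.0774) = 4.9475
V₂ = 5.9 × 6.7929/4.9475 = 5.9 × 1.3730 = 8.1006 m/s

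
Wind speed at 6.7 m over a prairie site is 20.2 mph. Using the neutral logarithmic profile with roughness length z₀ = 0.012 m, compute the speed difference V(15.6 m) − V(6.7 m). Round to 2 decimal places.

2.70 mph

Log law: V₂ = V₁ · ln(z₂/z₀)/ln(z₁/z₀) = 20.2 × 7.1701/6.3250 = 22.8992 mph
ΔV = 22.8992 − 20.2 = 2.6992 mph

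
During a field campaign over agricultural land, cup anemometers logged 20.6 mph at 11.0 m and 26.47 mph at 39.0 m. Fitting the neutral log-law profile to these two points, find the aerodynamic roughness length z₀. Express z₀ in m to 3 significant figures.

Log law: V(z) ∝ ln(z/z₀). With r = V₁/V₂ = 20.6/26.47 = 0.77824,
r · ln(z₂/z₀) = ln(z₁/z₀) ⇒ ln z₀ = (ln z₁ − r·ln z₂)/(1 − r)
ln z₀ = (2.39790 − 0.77824×3.66356) / 0.22176 = -2.0438
z₀ = exp(-2.0438) = 0.1295 m

z₀ ≈ 0.130 m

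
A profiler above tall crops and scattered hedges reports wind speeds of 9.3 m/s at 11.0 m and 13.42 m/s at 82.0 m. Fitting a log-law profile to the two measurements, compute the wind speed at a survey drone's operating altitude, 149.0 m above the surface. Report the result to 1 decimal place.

14.6 m/s

Log law: V ∝ ln(z/z₀). From the pair, with r = V₁/V₂ = 0.69300,
ln z₀ = (ln z₁ − r·ln z₂)/(1 − r) = (2.3979 − 0.69300×4.4067)/0.30700 = -2.1366 → z₀ = 0.1181 m
V₃ = V₁ · ln(z₃/z₀)/ln(z₁/z₀) = 9.3 × 7.1405/4.5345 = 14.6449 m/s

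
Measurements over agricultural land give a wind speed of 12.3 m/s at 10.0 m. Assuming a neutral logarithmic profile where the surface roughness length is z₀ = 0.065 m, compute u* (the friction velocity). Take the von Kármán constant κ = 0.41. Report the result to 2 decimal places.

u* ≈ 1.00 m/s

Log law: V(z) = (u*/κ) · ln(z/z₀) ⇒ u* = κ · V / ln(z/z₀)
u* = 0.41 × 12.3 / ln(10.0/0.065) = 0.41 × 12.3 / 5.0360
   = 5.0430 / 5.0360 = 1.0014 m/s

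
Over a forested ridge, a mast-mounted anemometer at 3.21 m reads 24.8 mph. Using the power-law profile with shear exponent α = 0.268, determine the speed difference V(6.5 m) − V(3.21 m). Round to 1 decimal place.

5.2 mph

Power law: V₂ = V₁ · (z₂/z₁)^α = 24.8 × (2.0249)^0.268 = 29.9619 mph
ΔV = 29.9619 − 24.8 = 5.1619 mph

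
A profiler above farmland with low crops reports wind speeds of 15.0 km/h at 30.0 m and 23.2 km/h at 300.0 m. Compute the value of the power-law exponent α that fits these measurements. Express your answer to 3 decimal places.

α ≈ 0.189

Power law: V₂/V₁ = (z₂/z₁)^α ⇒ α = ln(V₂/V₁) / ln(z₂/z₁)
α = ln(23.2/15.0) / ln(300.0/30.0) = ln(1.5467) / ln(10.0000)
  = 0.43610 / 2.30259 = 0.18940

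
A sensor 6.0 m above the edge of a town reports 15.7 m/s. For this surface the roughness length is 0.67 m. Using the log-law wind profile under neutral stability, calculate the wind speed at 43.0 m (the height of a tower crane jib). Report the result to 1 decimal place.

29.8 m/s

Log law: V(z) ∝ ln(z/z₀), so V₂/V₁ = ln(z₂/z₀) / ln(z₁/z₀).
ln(43.0/0.67) = 4.1617, ln(6.0/0.67) = 2.1922
V₂ = 15.7 × 4.1617/2.1922 = 15.7 × 1.8984 = 29.8044 m/s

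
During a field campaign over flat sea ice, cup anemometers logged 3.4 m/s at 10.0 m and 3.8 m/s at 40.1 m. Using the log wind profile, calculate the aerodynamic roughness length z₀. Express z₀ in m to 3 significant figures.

Log law: V(z) ∝ ln(z/z₀). With r = V₁/V₂ = 3.4/3.8 = 0.89474,
r · ln(z₂/z₀) = ln(z₁/z₀) ⇒ ln z₀ = (ln z₁ − r·ln z₂)/(1 − r)
ln z₀ = (2.30259 − 0.89474×3.69138) / 0.10526 = -9.5021
z₀ = exp(-9.5021) = 0.00007469 m

z₀ ≈ 0.0000747 m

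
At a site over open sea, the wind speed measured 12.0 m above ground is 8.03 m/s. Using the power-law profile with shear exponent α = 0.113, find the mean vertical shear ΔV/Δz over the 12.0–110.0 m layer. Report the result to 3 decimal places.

Power law: V₂ = V₁ · (z₂/z₁)^α = 8.03 × (9.1667)^0.113 = 10.3144 m/s
ΔV/Δz = (10.3144 − 8.03)/(110.0 − 12.0) = 2.2844/98.0000 = 0.02331 m/s/m

0.023 m/s/m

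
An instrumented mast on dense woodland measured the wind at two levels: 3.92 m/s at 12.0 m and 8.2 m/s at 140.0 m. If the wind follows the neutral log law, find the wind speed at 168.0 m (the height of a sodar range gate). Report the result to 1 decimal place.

8.5 m/s

Log law: V ∝ ln(z/z₀). From the pair, with r = V₁/V₂ = 0.47805,
ln z₀ = (ln z₁ − r·ln z₂)/(1 − r) = (2.4849 − 0.47805×4.9416)/0.52195 = 0.2348 → z₀ = 1.265 m
V₃ = V₁ · ln(z₃/z₀)/ln(z₁/z₀) = 3.92 × 4.8892/2.2501 = 8.5176 m/s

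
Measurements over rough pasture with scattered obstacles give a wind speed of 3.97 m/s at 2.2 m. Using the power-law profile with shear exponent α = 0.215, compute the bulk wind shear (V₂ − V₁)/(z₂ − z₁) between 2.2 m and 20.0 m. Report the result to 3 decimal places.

Power law: V₂ = V₁ · (z₂/z₁)^α = 3.97 × (9.0909)^0.215 = 6.3810 m/s
ΔV/Δz = (6.3810 − 3.97)/(20.0 − 2.2) = 2.4110/17.8000 = 0.13545 m/s/m

0.135 m/s/m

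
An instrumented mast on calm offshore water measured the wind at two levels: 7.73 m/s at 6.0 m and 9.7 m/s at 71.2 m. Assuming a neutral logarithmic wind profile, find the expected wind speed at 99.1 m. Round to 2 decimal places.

Log law: V ∝ ln(z/z₀). From the pair, with r = V₁/V₂ = 0.79691,
ln z₀ = (ln z₁ − r·ln z₂)/(1 − r) = (1.7918 − 0.79691×4.2655)/0.20309 = -7.9148 → z₀ = 0.0003653 m
V₃ = V₁ · ln(z₃/z₀)/ln(z₁/z₀) = 7.73 × 12.5109/9.7066 = 9.9633 m/s

9.96 m/s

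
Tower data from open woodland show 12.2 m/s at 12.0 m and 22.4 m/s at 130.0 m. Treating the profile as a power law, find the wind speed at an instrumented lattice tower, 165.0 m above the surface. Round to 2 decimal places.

First find α: α = ln(V₂/V₁)/ln(z₂/z₁) = ln(22.4/12.2)/ln(130.0/12.0) = 0.60763/2.38263 = 0.2550
Extrapolate from 130.0 m to 165.0 m: V₃ = 22.4 × (165.0/130.0)^0.2550 = 22.4 × 1.0627 = 23.8042 m/s

23.80 m/s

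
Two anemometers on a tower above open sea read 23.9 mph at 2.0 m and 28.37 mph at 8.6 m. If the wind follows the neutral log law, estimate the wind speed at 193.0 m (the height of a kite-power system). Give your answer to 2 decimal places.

37.90 mph

Log law: V ∝ ln(z/z₀). From the pair, with r = V₁/V₂ = 0.84244,
ln z₀ = (ln z₁ − r·ln z₂)/(1 − r) = (0.6931 − 0.84244×2.1518)/0.15756 = -7.1057 → z₀ = 0.0008204 m
V₃ = V₁ · ln(z₃/z₀)/ln(z₁/z₀) = 23.9 × 12.3684/7.7989 = 37.9036 mph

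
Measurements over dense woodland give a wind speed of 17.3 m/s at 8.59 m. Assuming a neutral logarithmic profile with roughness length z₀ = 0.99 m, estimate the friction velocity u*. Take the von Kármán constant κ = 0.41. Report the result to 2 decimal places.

Log law: V(z) = (u*/κ) · ln(z/z₀) ⇒ u* = κ · V / ln(z/z₀)
u* = 0.41 × 17.3 / ln(8.59/0.99) = 0.41 × 17.3 / 2.1606
   = 7.0930 / 2.1606 = 3.2828 m/s

u* ≈ 3.28 m/s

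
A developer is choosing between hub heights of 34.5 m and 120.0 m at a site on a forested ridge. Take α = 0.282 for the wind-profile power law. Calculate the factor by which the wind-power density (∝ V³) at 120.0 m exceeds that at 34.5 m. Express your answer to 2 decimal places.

Speed ratio: V_B/V_A = (z_B/z_A)^α = (120.0/34.5)^0.282 = (3.4783)^0.282 = 1.42123
Power-density ratio: P_B/P_A = (V_B/V_A)³ = (1.42123)³ = 2.87073

2.87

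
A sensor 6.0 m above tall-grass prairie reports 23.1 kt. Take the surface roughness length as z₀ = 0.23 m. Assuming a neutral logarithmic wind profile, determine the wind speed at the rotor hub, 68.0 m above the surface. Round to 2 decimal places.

40.30 kt

Log law: V(z) ∝ ln(z/z₀), so V₂/V₁ = ln(z₂/z₀) / ln(z₁/z₀).
ln(68.0/0.23) = 5.6892, ln(6.0/0.23) = 3.2614
V₂ = 23.1 × 5.6892/3.2614 = 23.1 × 1.7444 = 40.2952 kt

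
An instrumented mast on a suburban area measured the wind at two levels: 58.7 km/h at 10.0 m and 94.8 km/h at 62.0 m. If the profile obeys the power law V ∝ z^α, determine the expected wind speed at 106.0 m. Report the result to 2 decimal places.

First find α: α = ln(V₂/V₁)/ln(z₂/z₁) = ln(94.8/58.7)/ln(62.0/10.0) = 0.47933/1.82455 = 0.2627
Extrapolate from 62.0 m to 106.0 m: V₃ = 94.8 × (106.0/62.0)^0.2627 = 94.8 × 1.1513 = 109.1434 km/h

109.14 km/h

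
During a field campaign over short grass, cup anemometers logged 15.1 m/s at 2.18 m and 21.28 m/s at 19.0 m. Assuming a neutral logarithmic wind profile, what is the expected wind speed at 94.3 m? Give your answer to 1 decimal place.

Log law: V ∝ ln(z/z₀). From the pair, with r = V₁/V₂ = 0.70959,
ln z₀ = (ln z₁ − r·ln z₂)/(1 − r) = (0.7793 − 0.70959×2.9444)/0.29041 = -4.5108 → z₀ = 0.01099 m
V₃ = V₁ · ln(z₃/z₀)/ln(z₁/z₀) = 15.1 × 9.0573/5.2902 = 25.8528 m/s

25.9 m/s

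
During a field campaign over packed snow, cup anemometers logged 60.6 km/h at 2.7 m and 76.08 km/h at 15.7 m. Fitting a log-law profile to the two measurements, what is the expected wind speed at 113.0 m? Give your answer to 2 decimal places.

Log law: V ∝ ln(z/z₀). From the pair, with r = V₁/V₂ = 0.79653,
ln z₀ = (ln z₁ − r·ln z₂)/(1 − r) = (0.9933 − 0.79653×2.7537)/0.20347 = -5.8983 → z₀ = 0.002744 m
V₃ = V₁ · ln(z₃/z₀)/ln(z₁/z₀) = 60.6 × 10.6257/6.8915 = 93.4358 km/h

93.44 km/h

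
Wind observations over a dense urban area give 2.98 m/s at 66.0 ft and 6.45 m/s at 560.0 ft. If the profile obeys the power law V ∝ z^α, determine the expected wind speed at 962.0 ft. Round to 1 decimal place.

7.8 m/s

First find α: α = ln(V₂/V₁)/ln(z₂/z₁) = ln(6.45/2.98)/ln(560.0/66.0) = 0.77216/2.13828 = 0.3611
Extrapolate from 560.0 ft to 962.0 ft: V₃ = 6.45 × (962.0/560.0)^0.3611 = 6.45 × 1.2158 = 7.8418 m/s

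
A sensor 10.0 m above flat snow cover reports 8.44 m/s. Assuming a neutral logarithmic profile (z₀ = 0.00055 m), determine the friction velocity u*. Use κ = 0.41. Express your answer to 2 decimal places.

Log law: V(z) = (u*/κ) · ln(z/z₀) ⇒ u* = κ · V / ln(z/z₀)
u* = 0.41 × 8.44 / ln(10.0/0.00055) = 0.41 × 8.44 / 9.8082
   = 3.4604 / 9.8082 = 0.3528 m/s

u* ≈ 0.35 m/s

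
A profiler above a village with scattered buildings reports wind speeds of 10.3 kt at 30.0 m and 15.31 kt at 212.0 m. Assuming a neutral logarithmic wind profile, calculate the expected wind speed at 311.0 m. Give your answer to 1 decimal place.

16.3 kt

Log law: V ∝ ln(z/z₀). From the pair, with r = V₁/V₂ = 0.67276,
ln z₀ = (ln z₁ − r·ln z₂)/(1 − r) = (3.4012 − 0.67276×5.3566)/0.32724 = -0.6189 → z₀ = 0.5386 m
V₃ = V₁ · ln(z₃/z₀)/ln(z₁/z₀) = 10.3 × 6.3587/4.0201 = 16.2918 kt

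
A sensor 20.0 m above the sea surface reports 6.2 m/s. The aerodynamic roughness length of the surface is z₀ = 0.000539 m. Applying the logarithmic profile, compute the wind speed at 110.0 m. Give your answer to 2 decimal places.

Log law: V(z) ∝ ln(z/z₀), so V₂/V₁ = ln(z₂/z₀) / ln(z₁/z₀).
ln(110.0/0.000539) = 12.2263, ln(20.0/0.000539) = 10.5215
V₂ = 6.2 × 12.2263/10.5215 = 6.2 × 1.1620 = 7.2046 m/s

7.20 m/s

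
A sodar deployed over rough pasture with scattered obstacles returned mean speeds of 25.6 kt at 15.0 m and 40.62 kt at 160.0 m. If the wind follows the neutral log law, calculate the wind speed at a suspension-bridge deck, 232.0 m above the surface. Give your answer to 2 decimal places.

42.98 kt

Log law: V ∝ ln(z/z₀). From the pair, with r = V₁/V₂ = 0.63023,
ln z₀ = (ln z₁ − r·ln z₂)/(1 − r) = (2.7081 − 0.63023×5.0752)/0.36977 = -1.3265 → z₀ = 0.2654 m
V₃ = V₁ · ln(z₃/z₀)/ln(z₁/z₀) = 25.6 × 6.7732/4.0345 = 42.9777 kt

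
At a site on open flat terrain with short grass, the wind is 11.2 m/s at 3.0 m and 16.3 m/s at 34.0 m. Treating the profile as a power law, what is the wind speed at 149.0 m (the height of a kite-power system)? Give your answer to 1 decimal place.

20.5 m/s

First find α: α = ln(V₂/V₁)/ln(z₂/z₁) = ln(16.3/11.2)/ln(34.0/3.0) = 0.37525/2.42775 = 0.1546
Extrapolate from 34.0 m to 149.0 m: V₃ = 16.3 × (149.0/34.0)^0.1546 = 16.3 × 1.2566 = 20.4821 m/s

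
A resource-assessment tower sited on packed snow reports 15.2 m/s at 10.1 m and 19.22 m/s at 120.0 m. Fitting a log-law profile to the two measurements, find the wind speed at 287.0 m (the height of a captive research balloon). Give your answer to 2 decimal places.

Log law: V ∝ ln(z/z₀). From the pair, with r = V₁/V₂ = 0.79084,
ln z₀ = (ln z₁ − r·ln z₂)/(1 − r) = (2.3125 − 0.79084×4.7875)/0.20916 = -7.0455 → z₀ = 0.0008713 m
V₃ = V₁ · ln(z₃/z₀)/ln(z₁/z₀) = 15.2 × 12.7050/9.3580 = 20.6363 m/s

20.64 m/s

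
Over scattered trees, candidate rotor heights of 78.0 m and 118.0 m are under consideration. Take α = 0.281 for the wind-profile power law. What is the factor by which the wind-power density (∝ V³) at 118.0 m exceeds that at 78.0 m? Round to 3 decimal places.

1.418

Speed ratio: V_B/V_A = (z_B/z_A)^α = (118.0/78.0)^0.281 = (1.5128)^0.281 = 1.12336
Power-density ratio: P_B/P_A = (V_B/V_A)³ = (1.12336)³ = 1.41762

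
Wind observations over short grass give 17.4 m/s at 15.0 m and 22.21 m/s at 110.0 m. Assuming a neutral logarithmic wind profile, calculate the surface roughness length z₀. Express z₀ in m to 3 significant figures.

Log law: V(z) ∝ ln(z/z₀). With r = V₁/V₂ = 17.4/22.21 = 0.78343,
r · ln(z₂/z₀) = ln(z₁/z₀) ⇒ ln z₀ = (ln z₁ − r·ln z₂)/(1 − r)
ln z₀ = (2.70805 − 0.78343×4.70048) / 0.21657 = -4.4995
z₀ = exp(-4.4995) = 0.01111 m

z₀ ≈ 0.0111 m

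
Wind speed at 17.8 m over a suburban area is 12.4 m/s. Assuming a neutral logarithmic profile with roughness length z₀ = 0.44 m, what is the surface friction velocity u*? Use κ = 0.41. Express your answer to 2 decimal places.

Log law: V(z) = (u*/κ) · ln(z/z₀) ⇒ u* = κ · V / ln(z/z₀)
u* = 0.41 × 12.4 / ln(17.8/0.44) = 0.41 × 12.4 / 3.7002
   = 5.0840 / 3.7002 = 1.3740 m/s

u* ≈ 1.37 m/s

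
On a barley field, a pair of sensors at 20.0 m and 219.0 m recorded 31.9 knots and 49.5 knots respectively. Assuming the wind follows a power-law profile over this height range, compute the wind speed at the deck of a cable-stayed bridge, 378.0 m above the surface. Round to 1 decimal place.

54.7 knots

First find α: α = ln(V₂/V₁)/ln(z₂/z₁) = ln(49.5/31.9)/ln(219.0/20.0) = 0.43937/2.39334 = 0.1836
Extrapolate from 219.0 m to 378.0 m: V₃ = 49.5 × (378.0/219.0)^0.1836 = 49.5 × 1.1054 = 54.7170 knots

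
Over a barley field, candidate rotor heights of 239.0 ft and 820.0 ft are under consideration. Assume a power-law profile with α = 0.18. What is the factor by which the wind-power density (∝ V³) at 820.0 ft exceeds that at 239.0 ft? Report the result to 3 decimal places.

1.946

Speed ratio: V_B/V_A = (z_B/z_A)^α = (820.0/239.0)^0.18 = (3.4310)^0.18 = 1.24846
Power-density ratio: P_B/P_A = (V_B/V_A)³ = (1.24846)³ = 1.94592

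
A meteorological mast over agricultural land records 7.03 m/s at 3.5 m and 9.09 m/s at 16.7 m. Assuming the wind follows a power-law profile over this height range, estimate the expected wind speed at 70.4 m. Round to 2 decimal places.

11.52 m/s

First find α: α = ln(V₂/V₁)/ln(z₂/z₁) = ln(9.09/7.03)/ln(16.7/3.5) = 0.25699/1.56265 = 0.1645
Extrapolate from 16.7 m to 70.4 m: V₃ = 9.09 × (70.4/16.7)^0.1645 = 9.09 × 1.2670 = 11.5166 m/s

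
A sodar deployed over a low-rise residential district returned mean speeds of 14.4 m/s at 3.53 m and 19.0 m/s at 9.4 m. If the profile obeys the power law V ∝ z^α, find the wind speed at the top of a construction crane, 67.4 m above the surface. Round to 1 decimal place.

33.2 m/s

First find α: α = ln(V₂/V₁)/ln(z₂/z₁) = ln(19.0/14.4)/ln(9.4/3.53) = 0.27721/0.97941 = 0.2830
Extrapolate from 9.4 m to 67.4 m: V₃ = 19.0 × (67.4/9.4)^0.2830 = 19.0 × 1.7464 = 33.1819 m/s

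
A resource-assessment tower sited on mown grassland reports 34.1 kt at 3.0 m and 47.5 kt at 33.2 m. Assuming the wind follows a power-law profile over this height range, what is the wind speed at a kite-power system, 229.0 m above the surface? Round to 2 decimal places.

First find α: α = ln(V₂/V₁)/ln(z₂/z₁) = ln(47.5/34.1)/ln(33.2/3.0) = 0.33143/2.40394 = 0.1379
Extrapolate from 33.2 m to 229.0 m: V₃ = 47.5 × (229.0/33.2)^0.1379 = 47.5 × 1.3051 = 61.9905 kt

61.99 kt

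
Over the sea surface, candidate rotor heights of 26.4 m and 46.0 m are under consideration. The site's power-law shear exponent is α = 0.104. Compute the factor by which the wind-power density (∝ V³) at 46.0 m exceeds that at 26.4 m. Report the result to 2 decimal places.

Speed ratio: V_B/V_A = (z_B/z_A)^α = (46.0/26.4)^0.104 = (1.7424)^0.104 = 1.05945
Power-density ratio: P_B/P_A = (V_B/V_A)³ = (1.05945)³ = 1.18916

1.19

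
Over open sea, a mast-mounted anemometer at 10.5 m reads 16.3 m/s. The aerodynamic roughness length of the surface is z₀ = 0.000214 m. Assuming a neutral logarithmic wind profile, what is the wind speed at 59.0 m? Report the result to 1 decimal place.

Log law: V(z) ∝ ln(z/z₀), so V₂/V₁ = ln(z₂/z₀) / ln(z₁/z₀).
ln(59.0/0.000214) = 12.5271, ln(10.5/0.000214) = 10.8009
V₂ = 16.3 × 12.5271/10.8009 = 16.3 × 1.1598 = 18.9050 m/s

18.9 m/s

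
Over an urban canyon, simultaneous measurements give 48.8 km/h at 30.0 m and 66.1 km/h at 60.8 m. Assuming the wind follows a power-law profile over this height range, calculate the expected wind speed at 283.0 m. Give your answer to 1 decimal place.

First find α: α = ln(V₂/V₁)/ln(z₂/z₁) = ln(66.1/48.8)/ln(60.8/30.0) = 0.30344/0.70639 = 0.4296
Extrapolate from 60.8 m to 283.0 m: V₃ = 66.1 × (283.0/60.8)^0.4296 = 66.1 × 1.9360 = 127.9669 km/h

128.0 km/h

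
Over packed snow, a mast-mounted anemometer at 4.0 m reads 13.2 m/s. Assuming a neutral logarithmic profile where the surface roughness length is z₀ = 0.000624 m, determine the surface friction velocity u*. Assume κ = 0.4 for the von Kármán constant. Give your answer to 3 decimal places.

Log law: V(z) = (u*/κ) · ln(z/z₀) ⇒ u* = κ · V / ln(z/z₀)
u* = 0.4 × 13.2 / ln(4.0/0.000624) = 0.4 × 13.2 / 8.7657
   = 5.2800 / 8.7657 = 0.6024 m/s

u* ≈ 0.602 m/s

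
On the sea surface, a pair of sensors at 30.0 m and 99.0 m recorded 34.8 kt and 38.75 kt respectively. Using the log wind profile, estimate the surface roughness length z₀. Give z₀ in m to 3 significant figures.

Log law: V(z) ∝ ln(z/z₀). With r = V₁/V₂ = 34.8/38.75 = 0.89806,
r · ln(z₂/z₀) = ln(z₁/z₀) ⇒ ln z₀ = (ln z₁ − r·ln z₂)/(1 − r)
ln z₀ = (3.40120 − 0.89806×4.59512) / 0.10194 = -7.1174
z₀ = exp(-7.1174) = 0.0008109 m

z₀ ≈ 0.000811 m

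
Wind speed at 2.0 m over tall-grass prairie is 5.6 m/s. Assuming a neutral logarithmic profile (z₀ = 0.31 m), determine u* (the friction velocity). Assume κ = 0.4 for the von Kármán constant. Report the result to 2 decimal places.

Log law: V(z) = (u*/κ) · ln(z/z₀) ⇒ u* = κ · V / ln(z/z₀)
u* = 0.4 × 5.6 / ln(2.0/0.31) = 0.4 × 5.6 / 1.8643
   = 2.2400 / 1.8643 = 1.2015 m/s

u* ≈ 1.20 m/s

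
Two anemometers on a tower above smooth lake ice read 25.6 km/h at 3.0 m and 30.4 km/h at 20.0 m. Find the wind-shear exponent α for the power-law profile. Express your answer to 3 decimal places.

α ≈ 0.091

Power law: V₂/V₁ = (z₂/z₁)^α ⇒ α = ln(V₂/V₁) / ln(z₂/z₁)
α = ln(30.4/25.6) / ln(20.0/3.0) = ln(1.1875) / ln(6.6667)
  = 0.17185 / 1.89712 = 0.09058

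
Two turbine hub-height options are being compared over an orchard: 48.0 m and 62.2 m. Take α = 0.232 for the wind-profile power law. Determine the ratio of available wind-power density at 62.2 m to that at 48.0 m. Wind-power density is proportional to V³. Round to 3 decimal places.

1.198

Speed ratio: V_B/V_A = (z_B/z_A)^α = (62.2/48.0)^0.232 = (1.2958)^0.232 = 1.06197
Power-density ratio: P_B/P_A = (V_B/V_A)³ = (1.06197)³ = 1.19766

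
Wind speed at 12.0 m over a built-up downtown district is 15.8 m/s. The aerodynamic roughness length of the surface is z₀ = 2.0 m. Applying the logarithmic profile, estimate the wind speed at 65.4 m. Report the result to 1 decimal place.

Log law: V(z) ∝ ln(z/z₀), so V₂/V₁ = ln(z₂/z₀) / ln(z₁/z₀).
ln(65.4/2.0) = 3.4874, ln(12.0/2.0) = 1.7918
V₂ = 15.8 × 3.4874/1.7918 = 15.8 × 1.9463 = 30.7522 m/s

30.8 m/s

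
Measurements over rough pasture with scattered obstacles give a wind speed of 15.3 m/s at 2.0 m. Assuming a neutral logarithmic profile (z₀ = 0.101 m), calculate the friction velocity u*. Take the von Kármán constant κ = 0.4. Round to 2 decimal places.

u* ≈ 2.05 m/s

Log law: V(z) = (u*/κ) · ln(z/z₀) ⇒ u* = κ · V / ln(z/z₀)
u* = 0.4 × 15.3 / ln(2.0/0.101) = 0.4 × 15.3 / 2.9858
   = 6.1200 / 2.9858 = 2.0497 m/s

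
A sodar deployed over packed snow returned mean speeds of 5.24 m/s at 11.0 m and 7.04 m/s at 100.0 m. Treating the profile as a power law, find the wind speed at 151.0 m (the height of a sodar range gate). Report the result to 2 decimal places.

7.44 m/s

First find α: α = ln(V₂/V₁)/ln(z₂/z₁) = ln(7.04/5.24)/ln(100.0/11.0) = 0.29529/2.20727 = 0.1338
Extrapolate from 100.0 m to 151.0 m: V₃ = 7.04 × (151.0/100.0)^0.1338 = 7.04 × 1.0567 = 7.4390 m/s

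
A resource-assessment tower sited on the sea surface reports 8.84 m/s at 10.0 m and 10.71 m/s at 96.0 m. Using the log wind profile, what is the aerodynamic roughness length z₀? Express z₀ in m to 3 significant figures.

z₀ ≈ 0.000227 m

Log law: V(z) ∝ ln(z/z₀). With r = V₁/V₂ = 8.84/10.71 = 0.82540,
r · ln(z₂/z₀) = ln(z₁/z₀) ⇒ ln z₀ = (ln z₁ − r·ln z₂)/(1 − r)
ln z₀ = (2.30259 − 0.82540×4.56435) / 0.17460 = -8.3894
z₀ = exp(-8.3894) = 0.0002273 m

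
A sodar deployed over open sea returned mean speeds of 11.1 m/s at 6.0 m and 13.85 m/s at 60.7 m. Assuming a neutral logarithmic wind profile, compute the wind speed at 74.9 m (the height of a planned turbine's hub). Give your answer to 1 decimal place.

Log law: V ∝ ln(z/z₀). From the pair, with r = V₁/V₂ = 0.80144,
ln z₀ = (ln z₁ − r·ln z₂)/(1 − r) = (1.7918 − 0.80144×4.1059)/0.19856 = -7.5491 → z₀ = 0.0005266 m
V₃ = V₁ · ln(z₃/z₀)/ln(z₁/z₀) = 11.1 × 11.8653/9.3409 = 14.0998 m/s

14.1 m/s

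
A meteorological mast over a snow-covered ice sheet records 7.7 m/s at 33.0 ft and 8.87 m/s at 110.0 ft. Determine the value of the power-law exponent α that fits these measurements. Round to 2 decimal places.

α ≈ 0.12

Power law: V₂/V₁ = (z₂/z₁)^α ⇒ α = ln(V₂/V₁) / ln(z₂/z₁)
α = ln(8.87/7.7) / ln(110.0/33.0) = ln(1.1519) / ln(3.3333)
  = 0.14145 / 1.20397 = 0.11749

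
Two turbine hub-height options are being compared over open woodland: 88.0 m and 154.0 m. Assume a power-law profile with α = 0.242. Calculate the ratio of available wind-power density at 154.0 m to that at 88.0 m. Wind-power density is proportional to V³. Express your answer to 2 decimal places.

Speed ratio: V_B/V_A = (z_B/z_A)^α = (154.0/88.0)^0.242 = (1.7500)^0.242 = 1.14503
Power-density ratio: P_B/P_A = (V_B/V_A)³ = (1.14503)³ = 1.50122

1.50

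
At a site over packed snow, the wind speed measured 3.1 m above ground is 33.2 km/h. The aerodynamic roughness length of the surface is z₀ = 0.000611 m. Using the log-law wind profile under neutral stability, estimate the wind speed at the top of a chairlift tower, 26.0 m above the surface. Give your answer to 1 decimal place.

41.5 km/h

Log law: V(z) ∝ ln(z/z₀), so V₂/V₁ = ln(z₂/z₀) / ln(z₁/z₀).
ln(26.0/0.000611) = 10.6585, ln(3.1/0.000611) = 8.5318
V₂ = 33.2 × 10.6585/8.5318 = 33.2 × 1.2493 = 41.4756 km/h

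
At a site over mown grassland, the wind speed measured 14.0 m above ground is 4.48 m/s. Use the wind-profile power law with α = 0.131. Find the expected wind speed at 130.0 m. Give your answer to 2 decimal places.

Power-law profile: V₂ = V₁ · (z₂/z₁)^α
V₂ = 4.48 × (130.0/14.0)^0.131 = 4.48 × (9.2857)^0.131
    = 4.48 × 1.3390 = 5.9988 m/s

6.00 m/s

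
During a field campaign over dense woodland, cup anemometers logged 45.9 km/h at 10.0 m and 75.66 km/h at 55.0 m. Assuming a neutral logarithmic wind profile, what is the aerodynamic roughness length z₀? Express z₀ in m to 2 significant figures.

z₀ ≈ 0.72 m

Log law: V(z) ∝ ln(z/z₀). With r = V₁/V₂ = 45.9/75.66 = 0.60666,
r · ln(z₂/z₀) = ln(z₁/z₀) ⇒ ln z₀ = (ln z₁ − r·ln z₂)/(1 − r)
ln z₀ = (2.30259 − 0.60666×4.00733) / 0.39334 = -0.3267
z₀ = exp(-0.3267) = 0.7213 m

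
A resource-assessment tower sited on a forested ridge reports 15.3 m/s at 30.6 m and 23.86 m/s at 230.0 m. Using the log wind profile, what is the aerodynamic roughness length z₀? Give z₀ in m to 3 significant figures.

Log law: V(z) ∝ ln(z/z₀). With r = V₁/V₂ = 15.3/23.86 = 0.64124,
r · ln(z₂/z₀) = ln(z₁/z₀) ⇒ ln z₀ = (ln z₁ − r·ln z₂)/(1 − r)
ln z₀ = (3.42100 − 0.64124×5.43808) / 0.35876 = -0.1843
z₀ = exp(-0.1843) = 0.8317 m

z₀ ≈ 0.832 m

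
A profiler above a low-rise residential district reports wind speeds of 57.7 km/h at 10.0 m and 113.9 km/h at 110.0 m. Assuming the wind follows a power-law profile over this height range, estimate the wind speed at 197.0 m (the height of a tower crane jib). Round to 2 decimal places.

134.37 km/h

First find α: α = ln(V₂/V₁)/ln(z₂/z₁) = ln(113.9/57.7)/ln(110.0/10.0) = 0.68006/2.39790 = 0.2836
Extrapolate from 110.0 m to 197.0 m: V₃ = 113.9 × (197.0/110.0)^0.2836 = 113.9 × 1.1797 = 134.3685 km/h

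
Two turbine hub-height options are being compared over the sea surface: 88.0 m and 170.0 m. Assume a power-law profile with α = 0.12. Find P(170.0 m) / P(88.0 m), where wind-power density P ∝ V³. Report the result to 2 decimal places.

Speed ratio: V_B/V_A = (z_B/z_A)^α = (170.0/88.0)^0.12 = (1.9318)^0.12 = 1.08222
Power-density ratio: P_B/P_A = (V_B/V_A)³ = (1.08222)³ = 1.26750

1.27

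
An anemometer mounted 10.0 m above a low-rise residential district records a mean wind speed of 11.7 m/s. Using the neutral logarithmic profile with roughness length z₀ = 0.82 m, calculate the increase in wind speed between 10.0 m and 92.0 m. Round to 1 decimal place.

Log law: V₂ = V₁ · ln(z₂/z₀)/ln(z₁/z₀) = 11.7 × 4.7202/2.5010 = 22.0816 m/s
ΔV = 22.0816 − 11.7 = 10.3816 m/s

10.4 m/s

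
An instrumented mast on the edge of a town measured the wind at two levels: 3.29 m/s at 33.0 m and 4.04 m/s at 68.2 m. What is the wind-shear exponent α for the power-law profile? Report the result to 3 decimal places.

Power law: V₂/V₁ = (z₂/z₁)^α ⇒ α = ln(V₂/V₁) / ln(z₂/z₁)
α = ln(4.04/3.29) / ln(68.2/33.0) = ln(1.2280) / ln(2.0667)
  = 0.20536 / 0.72594 = 0.28289

α ≈ 0.283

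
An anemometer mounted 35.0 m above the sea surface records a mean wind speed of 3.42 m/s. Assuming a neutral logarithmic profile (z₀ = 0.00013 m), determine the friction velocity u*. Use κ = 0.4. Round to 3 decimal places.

u* ≈ 0.109 m/s

Log law: V(z) = (u*/κ) · ln(z/z₀) ⇒ u* = κ · V / ln(z/z₀)
u* = 0.4 × 3.42 / ln(35.0/0.00013) = 0.4 × 3.42 / 12.5033
   = 1.3680 / 12.5033 = 0.1094 m/s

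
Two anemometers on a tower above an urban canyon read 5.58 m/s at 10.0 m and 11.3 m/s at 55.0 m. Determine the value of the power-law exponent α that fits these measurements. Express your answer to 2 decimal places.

α ≈ 0.41

Power law: V₂/V₁ = (z₂/z₁)^α ⇒ α = ln(V₂/V₁) / ln(z₂/z₁)
α = ln(11.3/5.58) / ln(55.0/10.0) = ln(2.0251) / ln(5.5000)
  = 0.70561 / 1.70475 = 0.41391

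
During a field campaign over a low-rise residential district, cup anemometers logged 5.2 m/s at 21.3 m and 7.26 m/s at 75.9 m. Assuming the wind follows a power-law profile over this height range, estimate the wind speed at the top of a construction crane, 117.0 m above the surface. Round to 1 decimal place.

First find α: α = ln(V₂/V₁)/ln(z₂/z₁) = ln(7.26/5.2)/ln(75.9/21.3) = 0.33372/1.27071 = 0.2626
Extrapolate from 75.9 m to 117.0 m: V₃ = 7.26 × (117.0/75.9)^0.2626 = 7.26 × 1.1204 = 8.1338 m/s

8.1 m/s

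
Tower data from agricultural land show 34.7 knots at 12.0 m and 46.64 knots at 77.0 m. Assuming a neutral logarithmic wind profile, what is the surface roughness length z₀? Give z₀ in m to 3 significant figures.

z₀ ≈ 0.0541 m

Log law: V(z) ∝ ln(z/z₀). With r = V₁/V₂ = 34.7/46.64 = 0.74400,
r · ln(z₂/z₀) = ln(z₁/z₀) ⇒ ln z₀ = (ln z₁ − r·ln z₂)/(1 − r)
ln z₀ = (2.48491 − 0.74400×4.34381) / 0.25600 = -2.9174
z₀ = exp(-2.9174) = 0.05407 m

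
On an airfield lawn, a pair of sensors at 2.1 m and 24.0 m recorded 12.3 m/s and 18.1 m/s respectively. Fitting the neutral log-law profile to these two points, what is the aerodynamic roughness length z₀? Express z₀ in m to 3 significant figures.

Log law: V(z) ∝ ln(z/z₀). With r = V₁/V₂ = 12.3/18.1 = 0.67956,
r · ln(z₂/z₀) = ln(z₁/z₀) ⇒ ln z₀ = (ln z₁ − r·ln z₂)/(1 − r)
ln z₀ = (0.74194 − 0.67956×3.17805) / 0.32044 = -4.4243
z₀ = exp(-4.4243) = 0.01198 m

z₀ ≈ 0.0120 m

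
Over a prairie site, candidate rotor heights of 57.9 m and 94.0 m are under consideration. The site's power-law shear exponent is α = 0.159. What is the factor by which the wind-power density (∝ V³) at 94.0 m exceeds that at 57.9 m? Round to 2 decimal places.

Speed ratio: V_B/V_A = (z_B/z_A)^α = (94.0/57.9)^0.159 = (1.6235)^0.159 = 1.08009
Power-density ratio: P_B/P_A = (V_B/V_A)³ = (1.08009)³ = 1.26004

1.26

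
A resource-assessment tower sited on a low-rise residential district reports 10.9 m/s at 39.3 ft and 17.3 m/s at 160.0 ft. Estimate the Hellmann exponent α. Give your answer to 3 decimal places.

α ≈ 0.329

Power law: V₂/V₁ = (z₂/z₁)^α ⇒ α = ln(V₂/V₁) / ln(z₂/z₁)
α = ln(17.3/10.9) / ln(160.0/39.3) = ln(1.5872) / ln(4.0712)
  = 0.46194 / 1.40395 = 0.32903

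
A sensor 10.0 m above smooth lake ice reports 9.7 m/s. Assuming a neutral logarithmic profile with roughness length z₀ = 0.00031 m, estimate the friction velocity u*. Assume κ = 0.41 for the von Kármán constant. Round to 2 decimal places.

Log law: V(z) = (u*/κ) · ln(z/z₀) ⇒ u* = κ · V / ln(z/z₀)
u* = 0.41 × 9.7 / ln(10.0/0.00031) = 0.41 × 9.7 / 10.3815
   = 3.9770 / 10.3815 = 0.3831 m/s

u* ≈ 0.38 m/s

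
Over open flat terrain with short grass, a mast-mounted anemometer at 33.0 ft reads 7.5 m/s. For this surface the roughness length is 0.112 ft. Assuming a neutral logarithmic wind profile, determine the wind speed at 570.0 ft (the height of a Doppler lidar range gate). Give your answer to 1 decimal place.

Log law: V(z) ∝ ln(z/z₀), so V₂/V₁ = ln(z₂/z₀) / ln(z₁/z₀).
ln(570.0/0.112) = 8.5349, ln(33.0/0.112) = 5.6858
V₂ = 7.5 × 8.5349/5.6858 = 7.5 × 1.5011 = 11.2582 m/s

11.3 m/s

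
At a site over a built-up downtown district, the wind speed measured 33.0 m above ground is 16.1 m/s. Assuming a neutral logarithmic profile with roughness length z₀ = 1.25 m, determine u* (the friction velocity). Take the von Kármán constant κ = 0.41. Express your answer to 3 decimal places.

u* ≈ 2.017 m/s

Log law: V(z) = (u*/κ) · ln(z/z₀) ⇒ u* = κ · V / ln(z/z₀)
u* = 0.41 × 16.1 / ln(33.0/1.25) = 0.41 × 16.1 / 3.2734
   = 6.6010 / 3.2734 = 2.0166 m/s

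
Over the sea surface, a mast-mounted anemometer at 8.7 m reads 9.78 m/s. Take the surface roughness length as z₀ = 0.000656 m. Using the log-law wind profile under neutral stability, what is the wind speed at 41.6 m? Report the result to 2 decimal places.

Log law: V(z) ∝ ln(z/z₀), so V₂/V₁ = ln(z₂/z₀) / ln(z₁/z₀).
ln(41.6/0.000656) = 11.0574, ln(8.7/0.000656) = 9.4927
V₂ = 9.78 × 11.0574/9.4927 = 9.78 × 1.1648 = 11.3921 m/s

11.39 m/s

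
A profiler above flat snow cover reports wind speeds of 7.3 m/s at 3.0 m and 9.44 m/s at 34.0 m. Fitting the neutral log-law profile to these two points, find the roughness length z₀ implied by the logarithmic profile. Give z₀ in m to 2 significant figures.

Log law: V(z) ∝ ln(z/z₀). With r = V₁/V₂ = 7.3/9.44 = 0.77331,
r · ln(z₂/z₀) = ln(z₁/z₀) ⇒ ln z₀ = (ln z₁ − r·ln z₂)/(1 − r)
ln z₀ = (1.09861 − 0.77331×3.52636) / 0.22669 = -7.1830
z₀ = exp(-7.1830) = 0.0007594 m

z₀ ≈ 0.00076 m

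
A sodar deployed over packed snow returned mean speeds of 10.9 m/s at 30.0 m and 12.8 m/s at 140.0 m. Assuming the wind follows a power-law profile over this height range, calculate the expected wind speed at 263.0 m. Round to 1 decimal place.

13.7 m/s

First find α: α = ln(V₂/V₁)/ln(z₂/z₁) = ln(12.8/10.9)/ln(140.0/30.0) = 0.16068/1.54045 = 0.1043
Extrapolate from 140.0 m to 263.0 m: V₃ = 12.8 × (263.0/140.0)^0.1043 = 12.8 × 1.0680 = 13.6701 m/s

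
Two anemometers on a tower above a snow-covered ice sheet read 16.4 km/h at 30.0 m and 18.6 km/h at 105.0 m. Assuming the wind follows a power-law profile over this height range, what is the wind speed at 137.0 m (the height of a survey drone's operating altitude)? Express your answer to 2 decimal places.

19.10 km/h

First find α: α = ln(V₂/V₁)/ln(z₂/z₁) = ln(18.6/16.4)/ln(105.0/30.0) = 0.12588/1.25276 = 0.1005
Extrapolate from 105.0 m to 137.0 m: V₃ = 18.6 × (137.0/105.0)^0.1005 = 18.6 × 1.0271 = 19.1039 km/h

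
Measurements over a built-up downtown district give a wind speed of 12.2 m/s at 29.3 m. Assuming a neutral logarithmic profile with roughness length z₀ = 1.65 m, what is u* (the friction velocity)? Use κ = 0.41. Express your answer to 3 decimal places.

Log law: V(z) = (u*/κ) · ln(z/z₀) ⇒ u* = κ · V / ln(z/z₀)
u* = 0.41 × 12.2 / ln(29.3/1.65) = 0.41 × 12.2 / 2.8768
   = 5.0020 / 2.8768 = 1.7387 m/s

u* ≈ 1.739 m/s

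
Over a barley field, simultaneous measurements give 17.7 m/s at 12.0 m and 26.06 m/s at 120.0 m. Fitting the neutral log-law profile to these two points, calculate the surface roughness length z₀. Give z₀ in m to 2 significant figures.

Log law: V(z) ∝ ln(z/z₀). With r = V₁/V₂ = 17.7/26.06 = 0.67920,
r · ln(z₂/z₀) = ln(z₁/z₀) ⇒ ln z₀ = (ln z₁ − r·ln z₂)/(1 − r)
ln z₀ = (2.48491 − 0.67920×4.78749) / 0.32080 = -2.3902
z₀ = exp(-2.3902) = 0.09161 m

z₀ ≈ 0.092 m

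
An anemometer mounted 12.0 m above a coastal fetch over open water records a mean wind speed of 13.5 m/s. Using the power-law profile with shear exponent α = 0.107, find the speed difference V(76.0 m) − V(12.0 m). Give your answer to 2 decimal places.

Power law: V₂ = V₁ · (z₂/z₁)^α = 13.5 × (6.3333)^0.107 = 16.4478 m/s
ΔV = 16.4478 − 13.5 = 2.9478 m/s

2.95 m/s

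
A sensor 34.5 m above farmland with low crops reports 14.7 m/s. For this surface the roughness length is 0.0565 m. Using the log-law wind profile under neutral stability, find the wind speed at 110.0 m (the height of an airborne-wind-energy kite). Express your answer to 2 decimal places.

Log law: V(z) ∝ ln(z/z₀), so V₂/V₁ = ln(z₂/z₀) / ln(z₁/z₀).
ln(110.0/0.0565) = 7.5740, ln(34.5/0.0565) = 6.4145
V₂ = 14.7 × 7.5740/6.4145 = 14.7 × 1.1808 = 17.3573 m/s

17.36 m/s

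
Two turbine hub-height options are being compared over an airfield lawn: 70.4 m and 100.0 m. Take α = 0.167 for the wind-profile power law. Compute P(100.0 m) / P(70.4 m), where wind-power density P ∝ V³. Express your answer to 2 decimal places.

Speed ratio: V_B/V_A = (z_B/z_A)^α = (100.0/70.4)^0.167 = (1.4205)^0.167 = 1.06036
Power-density ratio: P_B/P_A = (V_B/V_A)³ = (1.06036)³ = 1.19225

1.19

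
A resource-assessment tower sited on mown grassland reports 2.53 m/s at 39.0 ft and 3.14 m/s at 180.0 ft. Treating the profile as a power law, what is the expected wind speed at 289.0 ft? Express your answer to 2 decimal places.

3.36 m/s

First find α: α = ln(V₂/V₁)/ln(z₂/z₁) = ln(3.14/2.53)/ln(180.0/39.0) = 0.21600/1.52940 = 0.1412
Extrapolate from 180.0 ft to 289.0 ft: V₃ = 3.14 × (289.0/180.0)^0.1412 = 3.14 × 1.0692 = 3.3572 m/s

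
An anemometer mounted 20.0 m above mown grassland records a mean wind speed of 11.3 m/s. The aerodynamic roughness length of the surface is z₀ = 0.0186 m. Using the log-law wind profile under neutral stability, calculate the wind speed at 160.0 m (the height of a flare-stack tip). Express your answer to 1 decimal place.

Log law: V(z) ∝ ln(z/z₀), so V₂/V₁ = ln(z₂/z₀) / ln(z₁/z₀).
ln(160.0/0.0186) = 9.0598, ln(20.0/0.0186) = 6.9803
V₂ = 11.3 × 9.0598/6.9803 = 11.3 × 1.2979 = 14.6663 m/s

14.7 m/s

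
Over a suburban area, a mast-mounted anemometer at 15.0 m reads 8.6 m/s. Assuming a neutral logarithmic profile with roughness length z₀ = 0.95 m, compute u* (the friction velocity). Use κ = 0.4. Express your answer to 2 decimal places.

Log law: V(z) = (u*/κ) · ln(z/z₀) ⇒ u* = κ · V / ln(z/z₀)
u* = 0.4 × 8.6 / ln(15.0/0.95) = 0.4 × 8.6 / 2.7593
   = 3.4400 / 2.7593 = 1.2467 m/s

u* ≈ 1.25 m/s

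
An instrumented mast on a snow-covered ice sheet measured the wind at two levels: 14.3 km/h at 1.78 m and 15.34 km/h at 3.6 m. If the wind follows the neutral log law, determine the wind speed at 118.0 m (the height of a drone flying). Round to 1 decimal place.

20.5 km/h

Log law: V ∝ ln(z/z₀). From the pair, with r = V₁/V₂ = 0.93220,
ln z₀ = (ln z₁ − r·ln z₂)/(1 − r) = (0.5766 − 0.93220×1.2809)/0.06780 = -9.1078 → z₀ = 0.0001108 m
V₃ = V₁ · ln(z₃/z₀)/ln(z₁/z₀) = 14.3 × 13.8785/9.6844 = 20.4930 km/h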